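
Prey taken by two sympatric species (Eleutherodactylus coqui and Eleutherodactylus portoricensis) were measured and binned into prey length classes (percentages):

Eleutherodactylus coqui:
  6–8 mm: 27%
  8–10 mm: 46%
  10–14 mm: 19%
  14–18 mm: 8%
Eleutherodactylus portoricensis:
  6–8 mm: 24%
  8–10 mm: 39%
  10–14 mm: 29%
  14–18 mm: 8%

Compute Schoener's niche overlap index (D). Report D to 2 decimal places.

Convert percentages to proportions (divide by 100).
Σ|p₁ᵢ − p₂ᵢ| = 0.03 + 0.07 + 0.10 + 0.00 = 0.20
D = 1 − ½ × 0.20 = 1 − 0.100 = 0.9000

0.90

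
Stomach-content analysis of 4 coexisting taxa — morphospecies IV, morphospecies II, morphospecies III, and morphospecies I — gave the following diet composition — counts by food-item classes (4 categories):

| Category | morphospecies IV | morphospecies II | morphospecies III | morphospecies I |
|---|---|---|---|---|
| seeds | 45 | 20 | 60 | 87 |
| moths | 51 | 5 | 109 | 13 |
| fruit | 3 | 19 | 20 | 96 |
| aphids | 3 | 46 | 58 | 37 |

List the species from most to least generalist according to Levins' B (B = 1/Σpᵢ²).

morphospecies III > morphospecies I > morphospecies II > morphospecies IV

Proportions for morphospecies IV (n=102): 45/102=0.4412, 51/102=0.5000, 3/102=0.0294, 3/102=0.0294
Proportions for morphospecies II (n=90): 20/90=0.2222, 5/90=0.0556, 19/90=0.2111, 46/90=0.5111
Proportions for morphospecies III (n=247): 60/247=0.2429, 109/247=0.4413, 20/247=0.0810, 58/247=0.2348
Proportions for morphospecies I (n=233): 87/233=0.3734, 13/233=0.0558, 96/233=0.4120, 37/233=0.1588
Σp_IVᵢ² = 0.4412² + 0.5000² + 0.0294² + 0.0294² = 0.194657 + 0.250000 + 0.000864 + 0.000864 = 0.446385
B_IV = 1 / 0.446385 = 2.2402
Σp_IIᵢ² = 0.2222² + 0.0556² + 0.2111² + 0.5111² = 0.049373 + 0.003091 + 0.044563 + 0.261223 = 0.358250
B_II = 1 / 0.358250 = 2.7913
Σp_IIIᵢ² = 0.2429² + 0.4413² + 0.0810² + 0.2348² = 0.059000 + 0.194746 + 0.006561 + 0.055131 = 0.315438
B_III = 1 / 0.315438 = 3.1702
Σp_Iᵢ² = 0.3734² + 0.0558² + 0.4120² + 0.1588² = 0.139428 + 0.003114 + 0.169744 + 0.025217 = 0.337503
B_I = 1 / 0.337503 = 2.9629
Ranking by B (broadest → narrowest): morphospecies III (3.17) > morphospecies I (2.96) > morphospecies II (2.79) > morphospecies IV (2.24)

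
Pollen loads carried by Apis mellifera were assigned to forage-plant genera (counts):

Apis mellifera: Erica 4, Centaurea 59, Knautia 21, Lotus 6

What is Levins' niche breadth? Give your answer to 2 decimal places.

2.04

Proportions for Apis mellifera (n=90): 4/90=0.0444, 59/90=0.6556, 21/90=0.2333, 6/90=0.0667
Σpᵢ² = 0.0444² + 0.6556² + 0.2333² + 0.0667² = 0.001971 + 0.429811 + 0.054429 + 0.004449 = 0.490660
B = 1 / 0.490660 = 2.0381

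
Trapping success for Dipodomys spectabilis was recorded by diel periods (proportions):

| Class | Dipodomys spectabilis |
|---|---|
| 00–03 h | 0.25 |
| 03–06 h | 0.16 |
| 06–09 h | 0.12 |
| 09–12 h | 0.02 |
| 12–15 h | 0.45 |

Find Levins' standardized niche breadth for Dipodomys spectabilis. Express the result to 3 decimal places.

Σpᵢ² = 0.25² + 0.16² + 0.12² + 0.02² + 0.45² = 0.0625 + 0.0256 + 0.0144 + 0.0004 + 0.2025 = 0.3054
B = 1 / 0.3054 = 3.27439
Bₛ = (B − 1)/(n − 1) = (3.27439 − 1)/(5 − 1) = 2.27439/4 = 0.56860

0.569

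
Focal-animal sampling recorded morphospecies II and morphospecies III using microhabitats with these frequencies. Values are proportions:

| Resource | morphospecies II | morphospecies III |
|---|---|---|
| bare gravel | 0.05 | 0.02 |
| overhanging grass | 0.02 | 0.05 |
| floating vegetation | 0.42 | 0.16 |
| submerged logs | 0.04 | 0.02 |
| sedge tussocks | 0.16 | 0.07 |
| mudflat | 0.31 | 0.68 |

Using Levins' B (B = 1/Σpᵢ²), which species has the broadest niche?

morphospecies II

Σp_IIᵢ² = 0.05² + 0.02² + 0.42² + 0.04² + 0.16² + 0.31² = 0.0025 + 0.0004 + 0.1764 + 0.0016 + 0.0256 + 0.0961 = 0.3026
B_II = 1 / 0.3026 = 3.3047
Σp_IIIᵢ² = 0.02² + 0.05² + 0.16² + 0.02² + 0.07² + 0.68² = 0.0004 + 0.0025 + 0.0256 + 0.0004 + 0.0049 + 0.4624 = 0.4962
B_III = 1 / 0.4962 = 2.0153
Highest B → broadest niche (most generalist): morphospecies II (B = 3.30).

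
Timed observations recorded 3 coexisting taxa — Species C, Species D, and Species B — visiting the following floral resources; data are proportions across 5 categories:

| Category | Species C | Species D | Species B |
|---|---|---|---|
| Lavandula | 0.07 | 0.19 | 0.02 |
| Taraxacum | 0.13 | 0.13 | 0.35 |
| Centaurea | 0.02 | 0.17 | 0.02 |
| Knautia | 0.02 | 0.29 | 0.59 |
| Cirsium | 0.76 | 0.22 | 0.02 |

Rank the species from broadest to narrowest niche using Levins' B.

Species D > Species B > Species C

Σp_Cᵢ² = 0.07² + 0.13² + 0.02² + 0.02² + 0.76² = 0.0049 + 0.0169 + 0.0004 + 0.0004 + 0.5776 = 0.6002
B_C = 1 / 0.6002 = 1.6661
Σp_Dᵢ² = 0.19² + 0.13² + 0.17² + 0.29² + 0.22² = 0.0361 + 0.0169 + 0.0289 + 0.0841 + 0.0484 = 0.2144
B_D = 1 / 0.2144 = 4.6642
Σp_Bᵢ² = 0.02² + 0.35² + 0.02² + 0.59² + 0.02² = 0.0004 + 0.1225 + 0.0004 + 0.3481 + 0.0004 = 0.4718
B_B = 1 / 0.4718 = 2.1195
Ranking by B (broadest → narrowest): Species D (4.66) > Species B (2.12) > Species C (1.67)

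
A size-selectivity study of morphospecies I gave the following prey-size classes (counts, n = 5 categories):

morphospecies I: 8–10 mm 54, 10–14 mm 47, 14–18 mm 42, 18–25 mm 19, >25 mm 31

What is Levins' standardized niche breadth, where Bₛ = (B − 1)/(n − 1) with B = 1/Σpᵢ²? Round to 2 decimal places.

0.88

Proportions for morphospecies I (n=193): 54/193=0.2798, 47/193=0.2435, 42/193=0.2176, 19/193=0.0984, 31/193=0.1606
Σpᵢ² = 0.2798² + 0.2435² + 0.2176² + 0.0984² + 0.1606² = 0.078288 + 0.059292 + 0.047350 + 0.009683 + 0.025792 = 0.220405
B = 1 / 0.220405 = 4.5371
Bₛ = (B − 1)/(n − 1) = (4.5371 − 1)/(5 − 1) = 3.5371/4 = 0.8843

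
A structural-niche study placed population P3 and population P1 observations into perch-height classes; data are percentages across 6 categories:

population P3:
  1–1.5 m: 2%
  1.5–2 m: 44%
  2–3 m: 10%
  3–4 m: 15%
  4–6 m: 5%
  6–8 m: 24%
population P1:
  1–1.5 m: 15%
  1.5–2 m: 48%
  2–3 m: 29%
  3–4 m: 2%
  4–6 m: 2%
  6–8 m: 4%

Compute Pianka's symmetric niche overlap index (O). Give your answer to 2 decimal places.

0.82

Convert percentages to proportions (divide by 100).
Σ p₁ᵢp₂ᵢ = 0.0030 + 0.2112 + 0.0290 + 0.0030 + 0.0010 + 0.0096 = 0.2568
Σp_1ᵢ² = 0.02² + 0.44² + 0.10² + 0.15² + 0.05² + 0.24² = 0.0004 + 0.1936 + 0.0100 + 0.0225 + 0.0025 + 0.0576 = 0.2866
Σp_2ᵢ² = 0.15² + 0.48² + 0.29² + 0.02² + 0.02² + 0.04² = 0.0225 + 0.2304 + 0.0841 + 0.0004 + 0.0004 + 0.0016 = 0.3394
O = 0.2568 / √(0.2866 × 0.3394) = 0.2568 / 0.31188 = 0.8234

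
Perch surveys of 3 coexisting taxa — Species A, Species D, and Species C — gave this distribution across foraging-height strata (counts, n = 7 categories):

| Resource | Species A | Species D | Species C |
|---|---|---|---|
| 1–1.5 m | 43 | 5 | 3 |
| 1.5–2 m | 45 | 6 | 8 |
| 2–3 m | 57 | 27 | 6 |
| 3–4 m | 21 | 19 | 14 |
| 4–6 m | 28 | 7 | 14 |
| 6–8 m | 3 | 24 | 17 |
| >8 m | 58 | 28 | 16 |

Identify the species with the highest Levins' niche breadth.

Proportions for Species A (n=255): 43/255=0.1686, 45/255=0.1765, 57/255=0.2235, 21/255=0.0824, 28/255=0.1098, 3/255=0.0118, 58/255=0.2275
Proportions for Species D (n=116): 5/116=0.0431, 6/116=0.0517, 27/116=0.2328, 19/116=0.1638, 7/116=0.0603, 24/116=0.2069, 28/116=0.2414
Proportions for Species C (n=78): 3/78=0.0385, 8/78=0.1026, 6/78=0.0769, 14/78=0.1795, 14/78=0.1795, 17/78=0.2179, 16/78=0.2051
Σp_Aᵢ² = 0.1686² + 0.1765² + 0.2235² + 0.0824² + 0.1098² + 0.0118² + 0.2275² = 0.028426 + 0.031152 + 0.049952 + 0.006790 + 0.012056 + 0.000139 + 0.051756 = 0.180271
B_A = 1 / 0.180271 = 5.5472
Σp_Dᵢ² = 0.0431² + 0.0517² + 0.2328² + 0.1638² + 0.0603² + 0.2069² + 0.2414² = 0.001858 + 0.002673 + 0.054196 + 0.026830 + 0.003636 + 0.042808 + 0.058274 = 0.190275
B_D = 1 / 0.190275 = 5.2556
Σp_Cᵢ² = 0.0385² + 0.1026² + 0.0769² + 0.1795² + 0.1795² + 0.2179² + 0.2051² = 0.001482 + 0.010527 + 0.005914 + 0.032220 + 0.032220 + 0.047480 + 0.042066 = 0.171909
B_C = 1 / 0.171909 = 5.8170
Highest B → broadest niche (most generalist): Species C (B = 5.82).

Species C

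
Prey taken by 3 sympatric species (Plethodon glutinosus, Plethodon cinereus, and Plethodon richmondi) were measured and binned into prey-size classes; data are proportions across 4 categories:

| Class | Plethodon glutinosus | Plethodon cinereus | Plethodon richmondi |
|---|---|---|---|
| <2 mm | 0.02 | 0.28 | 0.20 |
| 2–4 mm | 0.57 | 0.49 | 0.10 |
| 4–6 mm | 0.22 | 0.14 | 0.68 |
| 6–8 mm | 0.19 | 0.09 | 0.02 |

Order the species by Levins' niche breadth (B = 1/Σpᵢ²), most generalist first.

Σp_glutᵢ² = 0.02² + 0.57² + 0.22² + 0.19² = 0.0004 + 0.3249 + 0.0484 + 0.0361 = 0.4098
B_glut = 1 / 0.4098 = 2.4402
Σp_cineᵢ² = 0.28² + 0.49² + 0.14² + 0.09² = 0.0784 + 0.2401 + 0.0196 + 0.0081 = 0.3462
B_cine = 1 / 0.3462 = 2.8885
Σp_richᵢ² = 0.20² + 0.10² + 0.68² + 0.02² = 0.0400 + 0.0100 + 0.4624 + 0.0004 = 0.5128
B_rich = 1 / 0.5128 = 1.9501
Ranking by B (broadest → narrowest): Plethodon cinereus (2.89) > Plethodon glutinosus (2.44) > Plethodon richmondi (1.95)

Plethodon cinereus > Plethodon glutinosus > Plethodon richmondi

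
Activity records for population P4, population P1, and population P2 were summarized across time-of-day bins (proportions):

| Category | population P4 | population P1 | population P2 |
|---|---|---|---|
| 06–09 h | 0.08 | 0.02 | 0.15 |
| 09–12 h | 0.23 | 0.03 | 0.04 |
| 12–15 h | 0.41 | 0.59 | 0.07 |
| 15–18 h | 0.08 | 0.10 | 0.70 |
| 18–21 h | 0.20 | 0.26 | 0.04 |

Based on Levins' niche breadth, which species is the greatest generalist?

Σp_P4ᵢ² = 0.08² + 0.23² + 0.41² + 0.08² + 0.20² = 0.0064 + 0.0529 + 0.1681 + 0.0064 + 0.0400 = 0.2738
B_P4 = 1 / 0.2738 = 3.6523
Σp_P1ᵢ² = 0.02² + 0.03² + 0.59² + 0.10² + 0.26² = 0.0004 + 0.0009 + 0.3481 + 0.0100 + 0.0676 = 0.4270
B_P1 = 1 / 0.4270 = 2.3419
Σp_P2ᵢ² = 0.15² + 0.04² + 0.07² + 0.70² + 0.04² = 0.0225 + 0.0016 + 0.0049 + 0.4900 + 0.0016 = 0.5206
B_P2 = 1 / 0.5206 = 1.9209
Highest B → broadest niche (most generalist): population P4 (B = 3.65).

population P4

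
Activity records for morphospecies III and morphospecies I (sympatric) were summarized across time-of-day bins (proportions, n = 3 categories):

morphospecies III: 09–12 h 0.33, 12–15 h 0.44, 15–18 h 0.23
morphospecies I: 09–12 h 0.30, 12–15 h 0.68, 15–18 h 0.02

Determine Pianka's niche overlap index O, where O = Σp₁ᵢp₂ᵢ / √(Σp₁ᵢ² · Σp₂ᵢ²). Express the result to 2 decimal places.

Σ p₁ᵢp₂ᵢ = 0.0990 + 0.2992 + 0.0046 = 0.4028
Σp_1ᵢ² = 0.33² + 0.44² + 0.23² = 0.1089 + 0.1936 + 0.0529 = 0.3554
Σp_2ᵢ² = 0.30² + 0.68² + 0.02² = 0.0900 + 0.4624 + 0.0004 = 0.5528
O = 0.4028 / √(0.3554 × 0.5528) = 0.4028 / 0.44324 = 0.9088

0.91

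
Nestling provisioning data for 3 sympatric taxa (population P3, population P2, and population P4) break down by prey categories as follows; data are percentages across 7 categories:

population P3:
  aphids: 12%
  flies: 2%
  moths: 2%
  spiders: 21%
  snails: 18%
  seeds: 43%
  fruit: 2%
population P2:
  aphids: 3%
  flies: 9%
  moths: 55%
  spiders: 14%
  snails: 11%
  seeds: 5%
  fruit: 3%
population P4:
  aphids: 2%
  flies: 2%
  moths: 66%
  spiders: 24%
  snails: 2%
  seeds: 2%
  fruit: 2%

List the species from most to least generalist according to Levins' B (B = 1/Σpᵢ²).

population P3 > population P2 > population P4

Convert percentages to proportions (divide by 100).
Σp_P3ᵢ² = 0.12² + 0.02² + 0.02² + 0.21² + 0.18² + 0.43² + 0.02² = 0.0144 + 0.0004 + 0.0004 + 0.0441 + 0.0324 + 0.1849 + 0.0004 = 0.2770
B_P3 = 1 / 0.2770 = 3.6101
Σp_P2ᵢ² = 0.03² + 0.09² + 0.55² + 0.14² + 0.11² + 0.05² + 0.03² = 0.0009 + 0.0081 + 0.3025 + 0.0196 + 0.0121 + 0.0025 + 0.0009 = 0.3466
B_P2 = 1 / 0.3466 = 2.8852
Σp_P4ᵢ² = 0.02² + 0.02² + 0.66² + 0.24² + 0.02² + 0.02² + 0.02² = 0.0004 + 0.0004 + 0.4356 + 0.0576 + 0.0004 + 0.0004 + 0.0004 = 0.4952
B_P4 = 1 / 0.4952 = 2.0194
Ranking by B (broadest → narrowest): population P3 (3.61) > population P2 (2.89) > population P4 (2.02)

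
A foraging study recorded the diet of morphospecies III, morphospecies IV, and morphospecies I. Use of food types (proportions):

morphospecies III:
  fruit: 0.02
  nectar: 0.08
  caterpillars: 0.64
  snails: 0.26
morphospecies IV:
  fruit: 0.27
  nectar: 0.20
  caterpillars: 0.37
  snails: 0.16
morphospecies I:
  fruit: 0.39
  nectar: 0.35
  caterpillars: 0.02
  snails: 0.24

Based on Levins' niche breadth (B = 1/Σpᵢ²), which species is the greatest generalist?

Σp_IIIᵢ² = 0.02² + 0.08² + 0.64² + 0.26² = 0.0004 + 0.0064 + 0.4096 + 0.0676 = 0.4840
B_III = 1 / 0.4840 = 2.0661
Σp_IVᵢ² = 0.27² + 0.20² + 0.37² + 0.16² = 0.0729 + 0.0400 + 0.1369 + 0.0256 = 0.2754
B_IV = 1 / 0.2754 = 3.6311
Σp_Iᵢ² = 0.39² + 0.35² + 0.02² + 0.24² = 0.1521 + 0.1225 + 0.0004 + 0.0576 = 0.3326
B_I = 1 / 0.3326 = 3.0066
Highest B → broadest niche (most generalist): morphospecies IV (B = 3.63).

morphospecies IV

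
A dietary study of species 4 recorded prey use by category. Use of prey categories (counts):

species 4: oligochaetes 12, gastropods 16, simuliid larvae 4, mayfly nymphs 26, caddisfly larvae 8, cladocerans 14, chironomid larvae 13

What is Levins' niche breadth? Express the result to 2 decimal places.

Proportions for species 4 (n=93): 12/93=0.1290, 16/93=0.1720, 4/93=0.0430, 26/93=0.2796, 8/93=0.0860, 14/93=0.1505, 13/93=0.1398
Σpᵢ² = 0.1290² + 0.1720² + 0.0430² + 0.2796² + 0.0860² + 0.1505² + 0.1398² = 0.016641 + 0.029584 + 0.001849 + 0.078176 + 0.007396 + 0.022650 + 0.019544 = 0.175840
B = 1 / 0.175840 = 5.6870

5.69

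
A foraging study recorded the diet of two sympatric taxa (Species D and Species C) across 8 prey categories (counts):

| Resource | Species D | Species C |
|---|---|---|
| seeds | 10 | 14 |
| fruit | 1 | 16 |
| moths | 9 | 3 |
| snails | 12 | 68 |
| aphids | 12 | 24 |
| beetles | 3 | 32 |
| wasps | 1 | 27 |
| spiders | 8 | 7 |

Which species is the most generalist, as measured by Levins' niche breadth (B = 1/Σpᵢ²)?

Species D

Proportions for Species D (n=56): 10/56=0.1786, 1/56=0.0179, 9/56=0.1607, 12/56=0.2143, 12/56=0.2143, 3/56=0.0536, 1/56=0.0179, 8/56=0.1429
Proportions for Species C (n=191): 14/191=0.0733, 16/191=0.0838, 3/191=0.0157, 68/191=0.3560, 24/191=0.1257, 32/191=0.1675, 27/191=0.1414, 7/191=0.0366
Σp_Dᵢ² = 0.1786² + 0.0179² + 0.1607² + 0.2143² + 0.2143² + 0.0536² + 0.0179² + 0.1429² = 0.031898 + 0.000320 + 0.025824 + 0.045924 + 0.045924 + 0.002873 + 0.000320 + 0.020420 = 0.173503
B_D = 1 / 0.173503 = 5.7636
Σp_Cᵢ² = 0.0733² + 0.0838² + 0.0157² + 0.3560² + 0.1257² + 0.1675² + 0.1414² + 0.0366² = 0.005373 + 0.007022 + 0.000246 + 0.126736 + 0.015800 + 0.028056 + 0.019994 + 0.001340 = 0.204567
B_C = 1 / 0.204567 = 4.8884
Highest B → broadest niche (most generalist): Species D (B = 5.76).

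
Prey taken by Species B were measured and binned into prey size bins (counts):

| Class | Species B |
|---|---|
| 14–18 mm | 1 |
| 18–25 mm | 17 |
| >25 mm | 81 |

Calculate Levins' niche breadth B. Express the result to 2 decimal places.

Proportions for Species B (n=99): 1/99=0.0101, 17/99=0.1717, 81/99=0.8182
Σpᵢ² = 0.0101² + 0.1717² + 0.8182² = 0.000102 + 0.029481 + 0.669451 = 0.699034
B = 1 / 0.699034 = 1.4305

1.43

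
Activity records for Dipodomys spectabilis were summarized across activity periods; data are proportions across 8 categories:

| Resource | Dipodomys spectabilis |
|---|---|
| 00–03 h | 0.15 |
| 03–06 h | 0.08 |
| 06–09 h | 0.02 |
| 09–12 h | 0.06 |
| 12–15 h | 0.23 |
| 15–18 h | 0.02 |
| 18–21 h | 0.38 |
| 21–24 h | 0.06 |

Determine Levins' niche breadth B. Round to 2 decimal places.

4.27

Σpᵢ² = 0.15² + 0.08² + 0.02² + 0.06² + 0.23² + 0.02² + 0.38² + 0.06² = 0.0225 + 0.0064 + 0.0004 + 0.0036 + 0.0529 + 0.0004 + 0.1444 + 0.0036 = 0.2342
B = 1 / 0.2342 = 4.2699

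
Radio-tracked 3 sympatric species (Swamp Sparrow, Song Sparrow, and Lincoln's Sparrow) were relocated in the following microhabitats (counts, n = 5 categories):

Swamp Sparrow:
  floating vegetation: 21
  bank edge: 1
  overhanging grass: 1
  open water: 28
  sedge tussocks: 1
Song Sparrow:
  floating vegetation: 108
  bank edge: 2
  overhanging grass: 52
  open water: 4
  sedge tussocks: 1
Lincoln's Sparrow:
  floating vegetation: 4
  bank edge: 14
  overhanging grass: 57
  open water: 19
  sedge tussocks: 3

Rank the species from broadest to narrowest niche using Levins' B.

Lincoln's Sparrow > Swamp Sparrow > Song Sparrow

Proportions for Swamp Sparrow (n=52): 21/52=0.4038, 1/52=0.0192, 1/52=0.0192, 28/52=0.5385, 1/52=0.0192
Proportions for Song Sparrow (n=167): 108/167=0.6467, 2/167=0.0120, 52/167=0.3114, 4/167=0.0240, 1/167=0.0060
Proportions for Lincoln's Sparrow (n=97): 4/97=0.0412, 14/97=0.1443, 57/97=0.5876, 19/97=0.1959, 3/97=0.0309
Σp_Swamᵢ² = 0.4038² + 0.0192² + 0.0192² + 0.5385² + 0.0192² = 0.163054 + 0.000369 + 0.000369 + 0.289982 + 0.000369 = 0.454143
B_Swam = 1 / 0.454143 = 2.2019
Σp_Songᵢ² = 0.6467² + 0.0120² + 0.3114² + 0.0240² + 0.0060² = 0.418221 + 0.000144 + 0.096970 + 0.000576 + 0.000036 = 0.515947
B_Song = 1 / 0.515947 = 1.9382
Σp_Lincᵢ² = 0.0412² + 0.1443² + 0.5876² + 0.1959² + 0.0309² = 0.001697 + 0.020822 + 0.345274 + 0.038377 + 0.000955 = 0.407125
B_Linc = 1 / 0.407125 = 2.4562
Ranking by B (broadest → narrowest): Lincoln's Sparrow (2.46) > Swamp Sparrow (2.20) > Song Sparrow (1.94)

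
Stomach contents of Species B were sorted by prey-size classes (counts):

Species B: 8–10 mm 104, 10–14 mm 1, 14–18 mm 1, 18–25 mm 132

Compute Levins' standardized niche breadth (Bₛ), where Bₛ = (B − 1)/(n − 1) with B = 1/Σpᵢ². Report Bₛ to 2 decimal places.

Proportions for Species B (n=238): 104/238=0.4370, 1/238=0.0042, 1/238=0.0042, 132/238=0.5546
Σpᵢ² = 0.4370² + 0.0042² + 0.0042² + 0.5546² = 0.190969 + 0.000018 + 0.000018 + 0.307581 = 0.498586
B = 1 / 0.498586 = 2.0057
Bₛ = (B − 1)/(n − 1) = (2.0057 − 1)/(4 − 1) = 1.0057/3 = 0.3352

0.34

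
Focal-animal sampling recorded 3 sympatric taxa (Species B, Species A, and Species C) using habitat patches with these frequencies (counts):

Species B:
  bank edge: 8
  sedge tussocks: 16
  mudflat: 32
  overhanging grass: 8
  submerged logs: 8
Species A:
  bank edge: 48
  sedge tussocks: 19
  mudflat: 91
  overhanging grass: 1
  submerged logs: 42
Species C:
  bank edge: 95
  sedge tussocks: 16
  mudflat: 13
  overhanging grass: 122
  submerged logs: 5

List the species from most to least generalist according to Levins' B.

Species B > Species A > Species C

Proportions for Species B (n=72): 8/72=0.1111, 16/72=0.2222, 32/72=0.4444, 8/72=0.1111, 8/72=0.1111
Proportions for Species A (n=201): 48/201=0.2388, 19/201=0.0945, 91/201=0.4527, 1/201=0.0050, 42/201=0.2090
Proportions for Species C (n=251): 95/251=0.3785, 16/251=0.0637, 13/251=0.0518, 122/251=0.4861, 5/251=0.0199
Σp_Bᵢ² = 0.1111² + 0.2222² + 0.4444² + 0.1111² + 0.1111² = 0.012343 + 0.049373 + 0.197491 + 0.012343 + 0.012343 = 0.283893
B_B = 1 / 0.283893 = 3.5225
Σp_Aᵢ² = 0.2388² + 0.0945² + 0.4527² + 0.0050² + 0.2090² = 0.057025 + 0.008930 + 0.204937 + 0.000025 + 0.043681 = 0.314598
B_A = 1 / 0.314598 = 3.1787
Σp_Cᵢ² = 0.3785² + 0.0637² + 0.0518² + 0.4861² + 0.0199² = 0.143262 + 0.004058 + 0.002683 + 0.236293 + 0.000396 = 0.386692
B_C = 1 / 0.386692 = 2.5860
Ranking by B (broadest → narrowest): Species B (3.52) > Species A (3.18) > Species C (2.59)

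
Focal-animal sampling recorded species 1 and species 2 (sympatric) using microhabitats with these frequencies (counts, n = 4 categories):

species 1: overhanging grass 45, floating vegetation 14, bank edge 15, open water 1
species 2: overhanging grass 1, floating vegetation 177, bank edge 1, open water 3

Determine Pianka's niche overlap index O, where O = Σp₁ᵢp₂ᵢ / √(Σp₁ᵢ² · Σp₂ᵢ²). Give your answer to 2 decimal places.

0.29

Proportions for species 1 (n=75): 45/75=0.6000, 14/75=0.1867, 15/75=0.2000, 1/75=0.0133
Proportions for species 2 (n=182): 1/182=0.0055, 177/182=0.9725, 1/182=0.0055, 3/182=0.0165
Σ p₁ᵢp₂ᵢ = 0.003300 + 0.181566 + 0.001100 + 0.000219 = 0.186185
Σp_1ᵢ² = 0.6000² + 0.1867² + 0.2000² + 0.0133² = 0.360000 + 0.034857 + 0.040000 + 0.000177 = 0.435034
Σp_2ᵢ² = 0.0055² + 0.9725² + 0.0055² + 0.0165² = 0.000030 + 0.945756 + 0.000030 + 0.000272 = 0.946088
O = 0.186185 / √(0.435034 × 0.946088) = 0.186185 / 0.6415454 = 0.2902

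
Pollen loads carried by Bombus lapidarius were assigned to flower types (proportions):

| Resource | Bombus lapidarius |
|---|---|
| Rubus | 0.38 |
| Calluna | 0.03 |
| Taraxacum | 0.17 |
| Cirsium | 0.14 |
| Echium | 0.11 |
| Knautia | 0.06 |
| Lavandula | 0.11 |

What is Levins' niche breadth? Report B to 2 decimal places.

4.51

Σpᵢ² = 0.38² + 0.03² + 0.17² + 0.14² + 0.11² + 0.06² + 0.11² = 0.1444 + 0.0009 + 0.0289 + 0.0196 + 0.0121 + 0.0036 + 0.0121 = 0.2216
B = 1 / 0.2216 = 4.5126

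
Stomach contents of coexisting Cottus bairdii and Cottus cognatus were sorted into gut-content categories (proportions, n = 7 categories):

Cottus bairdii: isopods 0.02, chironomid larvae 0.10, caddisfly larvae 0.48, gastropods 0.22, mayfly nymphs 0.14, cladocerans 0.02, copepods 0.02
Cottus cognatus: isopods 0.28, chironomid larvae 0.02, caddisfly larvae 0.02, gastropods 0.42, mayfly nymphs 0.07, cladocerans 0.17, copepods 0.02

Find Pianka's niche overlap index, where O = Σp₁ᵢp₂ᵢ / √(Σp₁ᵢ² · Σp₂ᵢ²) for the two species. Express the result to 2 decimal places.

0.41

Σ p₁ᵢp₂ᵢ = 0.0056 + 0.0020 + 0.0096 + 0.0924 + 0.0098 + 0.0034 + 0.0004 = 0.1232
Σp_1ᵢ² = 0.02² + 0.10² + 0.48² + 0.22² + 0.14² + 0.02² + 0.02² = 0.0004 + 0.0100 + 0.2304 + 0.0484 + 0.0196 + 0.0004 + 0.0004 = 0.3096
Σp_2ᵢ² = 0.28² + 0.02² + 0.02² + 0.42² + 0.07² + 0.17² + 0.02² = 0.0784 + 0.0004 + 0.0004 + 0.1764 + 0.0049 + 0.0289 + 0.0004 = 0.2898
O = 0.1232 / √(0.3096 × 0.2898) = 0.1232 / 0.29954 = 0.4113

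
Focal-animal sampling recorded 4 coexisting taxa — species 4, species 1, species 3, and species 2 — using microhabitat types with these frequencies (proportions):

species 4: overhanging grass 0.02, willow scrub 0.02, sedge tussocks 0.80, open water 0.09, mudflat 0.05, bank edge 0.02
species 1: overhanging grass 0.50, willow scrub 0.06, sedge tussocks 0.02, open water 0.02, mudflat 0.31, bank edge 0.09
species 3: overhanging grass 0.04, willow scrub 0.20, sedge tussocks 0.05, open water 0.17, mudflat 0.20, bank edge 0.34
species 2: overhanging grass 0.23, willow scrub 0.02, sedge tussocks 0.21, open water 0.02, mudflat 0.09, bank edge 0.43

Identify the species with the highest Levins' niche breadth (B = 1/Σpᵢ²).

species 3

Σp_4ᵢ² = 0.02² + 0.02² + 0.80² + 0.09² + 0.05² + 0.02² = 0.0004 + 0.0004 + 0.6400 + 0.0081 + 0.0025 + 0.0004 = 0.6518
B_4 = 1 / 0.6518 = 1.5342
Σp_1ᵢ² = 0.50² + 0.06² + 0.02² + 0.02² + 0.31² + 0.09² = 0.2500 + 0.0036 + 0.0004 + 0.0004 + 0.0961 + 0.0081 = 0.3586
B_1 = 1 / 0.3586 = 2.7886
Σp_3ᵢ² = 0.04² + 0.20² + 0.05² + 0.17² + 0.20² + 0.34² = 0.0016 + 0.0400 + 0.0025 + 0.0289 + 0.0400 + 0.1156 = 0.2286
B_3 = 1 / 0.2286 = 4.3745
Σp_2ᵢ² = 0.23² + 0.02² + 0.21² + 0.02² + 0.09² + 0.43² = 0.0529 + 0.0004 + 0.0441 + 0.0004 + 0.0081 + 0.1849 = 0.2908
B_2 = 1 / 0.2908 = 3.4388
Highest B → broadest niche (most generalist): species 3 (B = 4.37).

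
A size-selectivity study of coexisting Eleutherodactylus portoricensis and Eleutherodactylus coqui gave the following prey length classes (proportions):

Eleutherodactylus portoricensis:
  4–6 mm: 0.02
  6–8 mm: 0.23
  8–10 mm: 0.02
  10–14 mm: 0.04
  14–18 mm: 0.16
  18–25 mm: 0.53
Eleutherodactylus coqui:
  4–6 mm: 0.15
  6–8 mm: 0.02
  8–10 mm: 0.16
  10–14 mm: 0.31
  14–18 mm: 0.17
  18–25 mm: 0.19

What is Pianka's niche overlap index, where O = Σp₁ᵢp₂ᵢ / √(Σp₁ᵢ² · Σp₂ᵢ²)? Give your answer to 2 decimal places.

0.55

Σ p₁ᵢp₂ᵢ = 0.0030 + 0.0046 + 0.0032 + 0.0124 + 0.0272 + 0.1007 = 0.1511
Σp_1ᵢ² = 0.02² + 0.23² + 0.02² + 0.04² + 0.16² + 0.53² = 0.0004 + 0.0529 + 0.0004 + 0.0016 + 0.0256 + 0.2809 = 0.3618
Σp_2ᵢ² = 0.15² + 0.02² + 0.16² + 0.31² + 0.17² + 0.19² = 0.0225 + 0.0004 + 0.0256 + 0.0961 + 0.0289 + 0.0361 = 0.2096
O = 0.1511 / √(0.3618 × 0.2096) = 0.1511 / 0.27538 = 0.5487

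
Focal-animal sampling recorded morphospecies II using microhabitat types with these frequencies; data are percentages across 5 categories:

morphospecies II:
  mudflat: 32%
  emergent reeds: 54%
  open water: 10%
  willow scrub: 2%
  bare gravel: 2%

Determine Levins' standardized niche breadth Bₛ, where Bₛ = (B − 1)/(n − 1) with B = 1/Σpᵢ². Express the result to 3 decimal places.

Convert percentages to proportions (divide by 100).
Σpᵢ² = 0.32² + 0.54² + 0.10² + 0.02² + 0.02² = 0.1024 + 0.2916 + 0.0100 + 0.0004 + 0.0004 = 0.4048
B = 1 / 0.4048 = 2.47036
Bₛ = (B − 1)/(n − 1) = (2.47036 − 1)/(5 − 1) = 1.47036/4 = 0.36759

0.368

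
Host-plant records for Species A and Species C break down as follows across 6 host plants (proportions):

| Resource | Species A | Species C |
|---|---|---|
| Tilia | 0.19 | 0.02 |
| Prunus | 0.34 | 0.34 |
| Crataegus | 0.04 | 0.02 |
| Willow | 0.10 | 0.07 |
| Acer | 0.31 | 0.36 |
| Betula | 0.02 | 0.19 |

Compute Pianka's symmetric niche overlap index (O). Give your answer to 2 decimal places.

0.89

Σ p₁ᵢp₂ᵢ = 0.0038 + 0.1156 + 0.0008 + 0.0070 + 0.1116 + 0.0038 = 0.2426
Σp_1ᵢ² = 0.19² + 0.34² + 0.04² + 0.10² + 0.31² + 0.02² = 0.0361 + 0.1156 + 0.0016 + 0.0100 + 0.0961 + 0.0004 = 0.2598
Σp_2ᵢ² = 0.02² + 0.34² + 0.02² + 0.07² + 0.36² + 0.19² = 0.0004 + 0.1156 + 0.0004 + 0.0049 + 0.1296 + 0.0361 = 0.2870
O = 0.2426 / √(0.2598 × 0.2870) = 0.2426 / 0.27306 = 0.8884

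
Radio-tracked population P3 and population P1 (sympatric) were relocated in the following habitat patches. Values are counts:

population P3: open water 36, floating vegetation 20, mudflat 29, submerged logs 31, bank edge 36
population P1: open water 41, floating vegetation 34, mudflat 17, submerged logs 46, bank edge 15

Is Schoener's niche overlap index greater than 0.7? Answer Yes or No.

Yes

Proportions for population P3 (n=152): 36/152=0.2368, 20/152=0.1316, 29/152=0.1908, 31/152=0.2039, 36/152=0.2368
Proportions for population P1 (n=153): 41/153=0.2680, 34/153=0.2222, 17/153=0.1111, 46/153=0.3007, 15/153=0.0980
Σ|p₁ᵢ − p₂ᵢ| = 0.0312 + 0.0906 + 0.0797 + 0.0968 + 0.1388 = 0.4371
D = 1 − ½ × 0.4371 = 1 − 0.21855 = 0.78145
D = 0.78145 > 0.7 → Yes.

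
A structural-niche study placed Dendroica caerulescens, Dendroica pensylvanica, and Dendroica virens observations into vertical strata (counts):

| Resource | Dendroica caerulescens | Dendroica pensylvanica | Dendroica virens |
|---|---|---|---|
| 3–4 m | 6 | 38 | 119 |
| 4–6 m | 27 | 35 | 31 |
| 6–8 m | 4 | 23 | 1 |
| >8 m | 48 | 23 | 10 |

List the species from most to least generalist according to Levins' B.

Proportions for Dendroica caerulescens (n=85): 6/85=0.0706, 27/85=0.3176, 4/85=0.0471, 48/85=0.5647
Proportions for Dendroica pensylvanica (n=119): 38/119=0.3193, 35/119=0.2941, 23/119=0.1933, 23/119=0.1933
Proportions for Dendroica virens (n=161): 119/161=0.7391, 31/161=0.1925, 1/161=0.0062, 10/161=0.0621
Σp_caerᵢ² = 0.0706² + 0.3176² + 0.0471² + 0.5647² = 0.004984 + 0.100870 + 0.002218 + 0.318886 = 0.426958
B_caer = 1 / 0.426958 = 2.3422
Σp_pensᵢ² = 0.3193² + 0.2941² + 0.1933² + 0.1933² = 0.101952 + 0.086495 + 0.037365 + 0.037365 = 0.263177
B_pens = 1 / 0.263177 = 3.7997
Σp_vireᵢ² = 0.7391² + 0.1925² + 0.0062² + 0.0621² = 0.546269 + 0.037056 + 0.000038 + 0.003856 = 0.587219
B_vire = 1 / 0.587219 = 1.7029
Ranking by B (broadest → narrowest): Dendroica pensylvanica (3.80) > Dendroica caerulescens (2.34) > Dendroica virens (1.70)

Dendroica pensylvanica > Dendroica caerulescens > Dendroica virens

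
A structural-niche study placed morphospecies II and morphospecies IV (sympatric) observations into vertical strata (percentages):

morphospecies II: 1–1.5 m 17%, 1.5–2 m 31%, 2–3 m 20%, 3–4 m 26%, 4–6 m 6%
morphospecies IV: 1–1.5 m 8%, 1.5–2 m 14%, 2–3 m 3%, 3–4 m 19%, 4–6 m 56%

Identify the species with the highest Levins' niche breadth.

Convert percentages to proportions (divide by 100).
Σp_IIᵢ² = 0.17² + 0.31² + 0.20² + 0.26² + 0.06² = 0.0289 + 0.0961 + 0.0400 + 0.0676 + 0.0036 = 0.2362
B_II = 1 / 0.2362 = 4.2337
Σp_IVᵢ² = 0.08² + 0.14² + 0.03² + 0.19² + 0.56² = 0.0064 + 0.0196 + 0.0009 + 0.0361 + 0.3136 = 0.3766
B_IV = 1 / 0.3766 = 2.6553
Highest B → broadest niche (most generalist): morphospecies II (B = 4.23).

morphospecies II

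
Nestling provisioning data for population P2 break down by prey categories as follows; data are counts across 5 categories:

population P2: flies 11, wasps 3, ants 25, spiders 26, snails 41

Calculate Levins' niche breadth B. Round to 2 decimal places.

3.61

Proportions for population P2 (n=106): 11/106=0.1038, 3/106=0.0283, 25/106=0.2358, 26/106=0.2453, 41/106=0.3868
Σpᵢ² = 0.1038² + 0.0283² + 0.2358² + 0.2453² + 0.3868² = 0.010774 + 0.000801 + 0.055602 + 0.060172 + 0.149614 = 0.276963
B = 1 / 0.276963 = 3.6106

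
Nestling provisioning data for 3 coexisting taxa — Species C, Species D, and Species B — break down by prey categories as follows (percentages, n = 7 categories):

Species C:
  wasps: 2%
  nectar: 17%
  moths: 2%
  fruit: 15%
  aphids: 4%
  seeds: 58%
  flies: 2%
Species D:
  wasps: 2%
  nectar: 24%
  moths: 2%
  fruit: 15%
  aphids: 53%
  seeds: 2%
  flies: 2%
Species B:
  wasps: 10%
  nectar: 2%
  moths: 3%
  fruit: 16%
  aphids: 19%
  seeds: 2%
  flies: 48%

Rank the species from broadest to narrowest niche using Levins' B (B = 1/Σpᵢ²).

Convert percentages to proportions (divide by 100).
Σp_Cᵢ² = 0.02² + 0.17² + 0.02² + 0.15² + 0.04² + 0.58² + 0.02² = 0.0004 + 0.0289 + 0.0004 + 0.0225 + 0.0016 + 0.3364 + 0.0004 = 0.3906
B_C = 1 / 0.3906 = 2.5602
Σp_Dᵢ² = 0.02² + 0.24² + 0.02² + 0.15² + 0.53² + 0.02² + 0.02² = 0.0004 + 0.0576 + 0.0004 + 0.0225 + 0.2809 + 0.0004 + 0.0004 = 0.3626
B_D = 1 / 0.3626 = 2.7579
Σp_Bᵢ² = 0.10² + 0.02² + 0.03² + 0.16² + 0.19² + 0.02² + 0.48² = 0.0100 + 0.0004 + 0.0009 + 0.0256 + 0.0361 + 0.0004 + 0.2304 = 0.3038
B_B = 1 / 0.3038 = 3.2916
Ranking by B (broadest → narrowest): Species B (3.29) > Species D (2.76) > Species C (2.56)

Species B > Species D > Species C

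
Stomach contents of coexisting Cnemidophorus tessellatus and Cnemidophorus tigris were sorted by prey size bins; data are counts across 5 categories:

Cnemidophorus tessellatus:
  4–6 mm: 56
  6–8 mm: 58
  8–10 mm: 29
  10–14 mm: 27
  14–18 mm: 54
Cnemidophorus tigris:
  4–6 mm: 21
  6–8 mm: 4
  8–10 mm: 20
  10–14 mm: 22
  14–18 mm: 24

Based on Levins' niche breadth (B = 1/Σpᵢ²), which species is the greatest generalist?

Cnemidophorus tessellatus

Proportions for Cnemidophorus tessellatus (n=224): 56/224=0.2500, 58/224=0.2589, 29/224=0.1295, 27/224=0.1205, 54/224=0.2411
Proportions for Cnemidophorus tigris (n=91): 21/91=0.2308, 4/91=0.0440, 20/91=0.2198, 22/91=0.2418, 24/91=0.2637
Σp_tessᵢ² = 0.2500² + 0.2589² + 0.1295² + 0.1205² + 0.2411² = 0.062500 + 0.067029 + 0.016770 + 0.014520 + 0.058129 = 0.218948
B_tess = 1 / 0.218948 = 4.5673
Σp_tigrᵢ² = 0.2308² + 0.0440² + 0.2198² + 0.2418² + 0.2637² = 0.053269 + 0.001936 + 0.048312 + 0.058467 + 0.069538 = 0.231522
B_tigr = 1 / 0.231522 = 4.3192
Highest B → broadest niche (most generalist): Cnemidophorus tessellatus (B = 4.57).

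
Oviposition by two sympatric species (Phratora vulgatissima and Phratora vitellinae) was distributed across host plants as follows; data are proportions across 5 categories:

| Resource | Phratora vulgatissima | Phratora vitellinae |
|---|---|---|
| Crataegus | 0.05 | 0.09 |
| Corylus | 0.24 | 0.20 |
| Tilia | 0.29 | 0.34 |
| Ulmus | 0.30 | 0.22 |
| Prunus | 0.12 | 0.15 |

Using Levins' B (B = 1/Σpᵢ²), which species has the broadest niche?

Phratora vitellinae

Σp_vulgᵢ² = 0.05² + 0.24² + 0.29² + 0.30² + 0.12² = 0.0025 + 0.0576 + 0.0841 + 0.0900 + 0.0144 = 0.2486
B_vulg = 1 / 0.2486 = 4.0225
Σp_viteᵢ² = 0.09² + 0.20² + 0.34² + 0.22² + 0.15² = 0.0081 + 0.0400 + 0.1156 + 0.0484 + 0.0225 = 0.2346
B_vite = 1 / 0.2346 = 4.2626
Highest B → broadest niche (most generalist): Phratora vitellinae (B = 4.26).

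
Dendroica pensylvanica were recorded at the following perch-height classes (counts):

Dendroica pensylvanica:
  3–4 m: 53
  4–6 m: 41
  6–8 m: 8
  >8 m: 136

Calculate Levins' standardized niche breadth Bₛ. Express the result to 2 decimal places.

Proportions for Dendroica pensylvanica (n=238): 53/238=0.2227, 41/238=0.1723, 8/238=0.0336, 136/238=0.5714
Σpᵢ² = 0.2227² + 0.1723² + 0.0336² + 0.5714² = 0.049595 + 0.029687 + 0.001129 + 0.326498 = 0.406909
B = 1 / 0.406909 = 2.4576
Bₛ = (B − 1)/(n − 1) = (2.4576 − 1)/(4 − 1) = 1.4576/3 = 0.4859

0.49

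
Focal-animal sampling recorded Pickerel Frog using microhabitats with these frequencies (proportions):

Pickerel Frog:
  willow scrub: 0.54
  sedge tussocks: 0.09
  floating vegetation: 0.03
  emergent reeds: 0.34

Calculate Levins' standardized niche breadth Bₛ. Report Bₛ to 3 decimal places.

Σpᵢ² = 0.54² + 0.09² + 0.03² + 0.34² = 0.2916 + 0.0081 + 0.0009 + 0.1156 = 0.4162
B = 1 / 0.4162 = 2.40269
Bₛ = (B − 1)/(n − 1) = (2.40269 − 1)/(4 − 1) = 1.40269/3 = 0.46756

0.468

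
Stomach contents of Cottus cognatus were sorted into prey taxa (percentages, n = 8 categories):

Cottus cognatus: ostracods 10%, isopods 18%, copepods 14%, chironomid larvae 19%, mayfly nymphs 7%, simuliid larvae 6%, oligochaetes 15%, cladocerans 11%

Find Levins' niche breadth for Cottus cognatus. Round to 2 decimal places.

7.08

Convert percentages to proportions (divide by 100).
Σpᵢ² = 0.10² + 0.18² + 0.14² + 0.19² + 0.07² + 0.06² + 0.15² + 0.11² = 0.0100 + 0.0324 + 0.0196 + 0.0361 + 0.0049 + 0.0036 + 0.0225 + 0.0121 = 0.1412
B = 1 / 0.1412 = 7.0822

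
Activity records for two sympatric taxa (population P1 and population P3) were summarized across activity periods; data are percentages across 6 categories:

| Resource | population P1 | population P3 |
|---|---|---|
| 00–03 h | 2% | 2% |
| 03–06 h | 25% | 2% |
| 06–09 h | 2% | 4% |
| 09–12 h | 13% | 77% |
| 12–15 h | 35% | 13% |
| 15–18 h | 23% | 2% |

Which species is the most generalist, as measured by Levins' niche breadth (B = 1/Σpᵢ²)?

Convert percentages to proportions (divide by 100).
Σp_P1ᵢ² = 0.02² + 0.25² + 0.02² + 0.13² + 0.35² + 0.23² = 0.0004 + 0.0625 + 0.0004 + 0.0169 + 0.1225 + 0.0529 = 0.2556
B_P1 = 1 / 0.2556 = 3.9124
Σp_P3ᵢ² = 0.02² + 0.02² + 0.04² + 0.77² + 0.13² + 0.02² = 0.0004 + 0.0004 + 0.0016 + 0.5929 + 0.0169 + 0.0004 = 0.6126
B_P3 = 1 / 0.6126 = 1.6324
Highest B → broadest niche (most generalist): population P1 (B = 3.91).

population P1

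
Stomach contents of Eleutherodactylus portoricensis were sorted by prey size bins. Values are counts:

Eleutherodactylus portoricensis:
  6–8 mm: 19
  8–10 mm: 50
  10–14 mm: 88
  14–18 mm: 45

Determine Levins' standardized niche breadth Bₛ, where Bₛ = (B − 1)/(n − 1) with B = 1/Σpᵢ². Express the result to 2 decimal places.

0.74

Proportions for Eleutherodactylus portoricensis (n=202): 19/202=0.0941, 50/202=0.2475, 88/202=0.4356, 45/202=0.2228
Σpᵢ² = 0.0941² + 0.2475² + 0.4356² + 0.2228² = 0.008855 + 0.061256 + 0.189747 + 0.049640 = 0.309498
B = 1 / 0.309498 = 3.2310
Bₛ = (B − 1)/(n − 1) = (3.2310 − 1)/(4 − 1) = 2.2310/3 = 0.7437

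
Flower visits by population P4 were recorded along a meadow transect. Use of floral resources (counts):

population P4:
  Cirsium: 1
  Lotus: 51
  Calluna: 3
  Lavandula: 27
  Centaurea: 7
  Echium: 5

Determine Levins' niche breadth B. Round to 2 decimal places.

2.59

Proportions for population P4 (n=94): 1/94=0.0106, 51/94=0.5426, 3/94=0.0319, 27/94=0.2872, 7/94=0.0745, 5/94=0.0532
Σpᵢ² = 0.0106² + 0.5426² + 0.0319² + 0.2872² + 0.0745² + 0.0532² = 0.000112 + 0.294415 + 0.001018 + 0.082484 + 0.005550 + 0.002830 = 0.386409
B = 1 / 0.386409 = 2.5879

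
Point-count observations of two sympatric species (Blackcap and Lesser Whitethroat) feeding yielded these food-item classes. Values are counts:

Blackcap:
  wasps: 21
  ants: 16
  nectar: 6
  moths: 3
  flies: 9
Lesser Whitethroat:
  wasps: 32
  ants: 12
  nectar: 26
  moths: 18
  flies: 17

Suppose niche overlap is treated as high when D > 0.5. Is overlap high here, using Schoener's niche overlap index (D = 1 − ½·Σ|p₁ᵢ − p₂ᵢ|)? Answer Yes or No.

Yes

Proportions for Blackcap (n=55): 21/55=0.3818, 16/55=0.2909, 6/55=0.1091, 3/55=0.0545, 9/55=0.1636
Proportions for Lesser Whitethroat (n=105): 32/105=0.3048, 12/105=0.1143, 26/105=0.2476, 18/105=0.1714, 17/105=0.1619
Σ|p₁ᵢ − p₂ᵢ| = 0.0770 + 0.1766 + 0.1385 + 0.1169 + 0.0017 = 0.5107
D = 1 − ½ × 0.5107 = 1 − 0.25535 = 0.74465
D = 0.74465 > 0.5 → Yes.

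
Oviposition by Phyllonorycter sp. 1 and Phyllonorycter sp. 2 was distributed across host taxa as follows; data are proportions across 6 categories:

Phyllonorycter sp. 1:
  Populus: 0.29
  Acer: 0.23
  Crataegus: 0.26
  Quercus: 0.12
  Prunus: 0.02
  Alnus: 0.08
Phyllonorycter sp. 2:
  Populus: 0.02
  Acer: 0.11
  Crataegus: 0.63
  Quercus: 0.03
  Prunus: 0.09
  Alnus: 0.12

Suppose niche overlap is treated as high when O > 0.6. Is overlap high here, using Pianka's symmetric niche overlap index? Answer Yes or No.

Yes

Σ p₁ᵢp₂ᵢ = 0.0058 + 0.0253 + 0.1638 + 0.0036 + 0.0018 + 0.0096 = 0.2099
Σp_1ᵢ² = 0.29² + 0.23² + 0.26² + 0.12² + 0.02² + 0.08² = 0.0841 + 0.0529 + 0.0676 + 0.0144 + 0.0004 + 0.0064 = 0.2258
Σp_2ᵢ² = 0.02² + 0.11² + 0.63² + 0.03² + 0.09² + 0.12² = 0.0004 + 0.0121 + 0.3969 + 0.0009 + 0.0081 + 0.0144 = 0.4328
O = 0.2099 / √(0.2258 × 0.4328) = 0.2099 / 0.31261 = 0.6714
O = 0.6714 > 0.6 → Yes.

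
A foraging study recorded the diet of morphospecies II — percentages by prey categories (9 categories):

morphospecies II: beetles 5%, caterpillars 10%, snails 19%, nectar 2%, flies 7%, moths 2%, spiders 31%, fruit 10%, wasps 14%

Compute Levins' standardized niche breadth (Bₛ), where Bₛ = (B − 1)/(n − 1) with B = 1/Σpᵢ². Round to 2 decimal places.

0.57

Convert percentages to proportions (divide by 100).
Σpᵢ² = 0.05² + 0.10² + 0.19² + 0.02² + 0.07² + 0.02² + 0.31² + 0.10² + 0.14² = 0.0025 + 0.0100 + 0.0361 + 0.0004 + 0.0049 + 0.0004 + 0.0961 + 0.0100 + 0.0196 = 0.1800
B = 1 / 0.1800 = 5.5556
Bₛ = (B − 1)/(n − 1) = (5.5556 − 1)/(9 − 1) = 4.5556/8 = 0.5695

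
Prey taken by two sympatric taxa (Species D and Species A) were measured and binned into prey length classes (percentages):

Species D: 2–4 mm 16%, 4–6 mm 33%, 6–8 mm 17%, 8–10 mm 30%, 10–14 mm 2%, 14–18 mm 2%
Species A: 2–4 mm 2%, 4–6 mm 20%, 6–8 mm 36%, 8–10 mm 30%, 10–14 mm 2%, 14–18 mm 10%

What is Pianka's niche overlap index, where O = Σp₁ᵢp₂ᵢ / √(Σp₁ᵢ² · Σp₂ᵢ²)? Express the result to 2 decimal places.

0.85

Convert percentages to proportions (divide by 100).
Σ p₁ᵢp₂ᵢ = 0.0032 + 0.0660 + 0.0612 + 0.0900 + 0.0004 + 0.0020 = 0.2228
Σp_1ᵢ² = 0.16² + 0.33² + 0.17² + 0.30² + 0.02² + 0.02² = 0.0256 + 0.1089 + 0.0289 + 0.0900 + 0.0004 + 0.0004 = 0.2542
Σp_2ᵢ² = 0.02² + 0.20² + 0.36² + 0.30² + 0.02² + 0.10² = 0.0004 + 0.0400 + 0.1296 + 0.0900 + 0.0004 + 0.0100 = 0.2704
O = 0.2228 / √(0.2542 × 0.2704) = 0.2228 / 0.26217 = 0.8498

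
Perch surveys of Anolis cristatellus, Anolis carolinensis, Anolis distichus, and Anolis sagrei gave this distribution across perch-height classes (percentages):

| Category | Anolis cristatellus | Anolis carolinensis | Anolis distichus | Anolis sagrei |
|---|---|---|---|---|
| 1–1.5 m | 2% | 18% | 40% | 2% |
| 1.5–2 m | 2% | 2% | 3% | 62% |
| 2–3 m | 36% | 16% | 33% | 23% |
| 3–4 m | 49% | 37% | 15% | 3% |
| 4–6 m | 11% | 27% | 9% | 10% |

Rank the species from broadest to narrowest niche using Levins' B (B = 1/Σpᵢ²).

Anolis carolinensis > Anolis distichus > Anolis cristatellus > Anolis sagrei

Convert percentages to proportions (divide by 100).
Σp_crisᵢ² = 0.02² + 0.02² + 0.36² + 0.49² + 0.11² = 0.0004 + 0.0004 + 0.1296 + 0.2401 + 0.0121 = 0.3826
B_cris = 1 / 0.3826 = 2.6137
Σp_caroᵢ² = 0.18² + 0.02² + 0.16² + 0.37² + 0.27² = 0.0324 + 0.0004 + 0.0256 + 0.1369 + 0.0729 = 0.2682
B_caro = 1 / 0.2682 = 3.7286
Σp_distᵢ² = 0.40² + 0.03² + 0.33² + 0.15² + 0.09² = 0.1600 + 0.0009 + 0.1089 + 0.0225 + 0.0081 = 0.3004
B_dist = 1 / 0.3004 = 3.3289
Σp_sagrᵢ² = 0.02² + 0.62² + 0.23² + 0.03² + 0.10² = 0.0004 + 0.3844 + 0.0529 + 0.0009 + 0.0100 = 0.4486
B_sagr = 1 / 0.4486 = 2.2292
Ranking by B (broadest → narrowest): Anolis carolinensis (3.73) > Anolis distichus (3.33) > Anolis cristatellus (2.61) > Anolis sagrei (2.23)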